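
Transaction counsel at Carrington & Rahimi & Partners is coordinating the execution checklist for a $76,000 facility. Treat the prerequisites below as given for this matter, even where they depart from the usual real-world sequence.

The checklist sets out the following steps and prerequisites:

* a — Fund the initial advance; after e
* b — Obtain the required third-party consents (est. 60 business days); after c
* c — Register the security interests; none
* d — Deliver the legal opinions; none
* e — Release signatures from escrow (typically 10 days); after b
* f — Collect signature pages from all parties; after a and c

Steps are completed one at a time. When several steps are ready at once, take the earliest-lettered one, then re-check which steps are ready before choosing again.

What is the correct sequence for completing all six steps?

c, b, d, e, a, f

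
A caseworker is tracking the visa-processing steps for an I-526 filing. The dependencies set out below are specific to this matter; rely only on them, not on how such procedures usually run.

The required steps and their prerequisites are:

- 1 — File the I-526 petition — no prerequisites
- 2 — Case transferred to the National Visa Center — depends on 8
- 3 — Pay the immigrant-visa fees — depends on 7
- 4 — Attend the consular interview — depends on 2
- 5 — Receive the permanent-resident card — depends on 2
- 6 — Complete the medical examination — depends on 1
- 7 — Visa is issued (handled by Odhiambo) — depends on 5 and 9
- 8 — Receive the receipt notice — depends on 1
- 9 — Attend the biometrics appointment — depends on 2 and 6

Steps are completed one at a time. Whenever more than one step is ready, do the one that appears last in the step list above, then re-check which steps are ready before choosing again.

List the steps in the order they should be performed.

1, 8, 6, 2, 9, 5, 7, 4, 3

1 is the only step with nothing outstanding, so it goes first.
8 and 6 are both available; 8 is listed later → 8.
Ready: 6 and 2. 6 is listed later → 6.
2 is the only step now ready → 2.
9, 5 and 4 are all available; 9 is listed later → 9.
Now 5 and 4 have their prerequisites met. 5 is listed later, so 5 next.
7 now also ready, so the ready set is {7, 4}; 7 is listed later → 7.
Ready: 4 and 3. 4 is listed later → 4.
3 needed 7, now all done → 3.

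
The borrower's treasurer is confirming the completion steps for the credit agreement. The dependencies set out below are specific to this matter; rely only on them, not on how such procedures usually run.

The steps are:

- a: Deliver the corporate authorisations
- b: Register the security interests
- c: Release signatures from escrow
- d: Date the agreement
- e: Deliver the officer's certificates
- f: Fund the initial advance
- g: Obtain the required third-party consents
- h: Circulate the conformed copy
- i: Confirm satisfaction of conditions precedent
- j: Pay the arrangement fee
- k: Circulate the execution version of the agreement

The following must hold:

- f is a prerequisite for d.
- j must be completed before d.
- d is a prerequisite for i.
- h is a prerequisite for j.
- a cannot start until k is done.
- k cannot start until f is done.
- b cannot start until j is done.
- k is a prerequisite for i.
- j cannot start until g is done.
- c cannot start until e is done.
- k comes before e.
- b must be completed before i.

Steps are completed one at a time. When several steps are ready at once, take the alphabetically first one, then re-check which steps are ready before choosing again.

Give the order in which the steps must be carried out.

f, g, h, j, b, d, k, a, e, c, i

Nothing is required for f, g and h. f has the earlier label → f first.
k now also ready, so the ready set is {g, h, k}; g has the earlier label → g.
Now h and k have their prerequisites met. h has the earlier label, so h next.
j and k are both available; j has the earlier label → j.
b and d now also ready, so the ready set is {b, d, k}; b has the earlier label → b.
Now d and k have their prerequisites met. d has the earlier label, so d next.
k needed f, now all done → k.
a, e and i are all available; a has the earlier label → a.
Now e and i have their prerequisites met. e has the earlier label, so e next.
c now also ready, so the ready set is {c, i}; c has the earlier label → c.
Next only i has its prerequisites met → i.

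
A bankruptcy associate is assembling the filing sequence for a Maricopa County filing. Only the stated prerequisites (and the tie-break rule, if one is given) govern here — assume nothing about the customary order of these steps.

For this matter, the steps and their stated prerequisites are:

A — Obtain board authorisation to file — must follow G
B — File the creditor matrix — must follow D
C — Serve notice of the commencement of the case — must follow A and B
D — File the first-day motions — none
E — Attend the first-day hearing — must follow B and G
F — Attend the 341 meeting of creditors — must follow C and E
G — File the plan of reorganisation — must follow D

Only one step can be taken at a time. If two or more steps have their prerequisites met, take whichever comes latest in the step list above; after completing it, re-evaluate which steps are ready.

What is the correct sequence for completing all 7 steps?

D, G, B, E, A, C, F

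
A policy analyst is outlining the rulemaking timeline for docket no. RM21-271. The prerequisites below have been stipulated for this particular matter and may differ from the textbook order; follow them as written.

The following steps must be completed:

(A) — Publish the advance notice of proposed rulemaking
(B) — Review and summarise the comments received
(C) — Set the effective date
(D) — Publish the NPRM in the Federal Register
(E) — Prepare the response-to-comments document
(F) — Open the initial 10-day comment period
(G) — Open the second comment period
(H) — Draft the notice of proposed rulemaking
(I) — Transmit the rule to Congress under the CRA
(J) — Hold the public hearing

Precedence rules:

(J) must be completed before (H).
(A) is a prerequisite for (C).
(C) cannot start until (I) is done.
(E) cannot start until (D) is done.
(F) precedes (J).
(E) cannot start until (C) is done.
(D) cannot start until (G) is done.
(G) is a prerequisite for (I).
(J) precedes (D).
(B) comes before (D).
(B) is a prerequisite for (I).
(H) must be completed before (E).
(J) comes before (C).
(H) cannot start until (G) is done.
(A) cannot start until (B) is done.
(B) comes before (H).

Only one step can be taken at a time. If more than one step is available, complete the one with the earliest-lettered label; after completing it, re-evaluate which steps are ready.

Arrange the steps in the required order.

Nothing is required for (B), (F) and (G). (B) has the earlier label → (B) first.
(A) now also ready, so the ready set is {(A), (F), (G)}; (A) has the earlier label → (A).
(F) and (G) are both available; (F) has the earlier label → (F).
(G) and (J) are both available; (G) has the earlier label → (G).
Now (I) and (J) have their prerequisites met. (I) has the earlier label, so (I) next.
Next only (J) has its prerequisites met → (J).
Now (C), (D) and (H) have their prerequisites met. (C) has the earlier label, so (C) next.
(D) and (H) are both available; (D) has the earlier label → (D).
(H) needed (B), (G) and (J), now all done → (H).
(E) needed (C), (D) and (H), now all done → (E).

(B), (A), (F), (G), (I), (J), (C), (D), (H), (E)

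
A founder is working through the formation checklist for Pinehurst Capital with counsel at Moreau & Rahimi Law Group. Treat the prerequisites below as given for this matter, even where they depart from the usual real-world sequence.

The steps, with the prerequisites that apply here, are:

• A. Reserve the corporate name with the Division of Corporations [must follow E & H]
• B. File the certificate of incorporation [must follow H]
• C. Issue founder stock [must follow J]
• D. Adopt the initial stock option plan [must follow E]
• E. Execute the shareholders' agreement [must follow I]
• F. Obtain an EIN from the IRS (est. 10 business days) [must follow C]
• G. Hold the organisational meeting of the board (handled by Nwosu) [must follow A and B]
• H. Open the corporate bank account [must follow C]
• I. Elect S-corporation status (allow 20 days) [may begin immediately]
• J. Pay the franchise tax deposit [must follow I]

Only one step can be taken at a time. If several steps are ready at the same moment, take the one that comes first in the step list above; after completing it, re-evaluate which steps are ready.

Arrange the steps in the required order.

I, E, D, J, C, F, H, A, B, G

Only I has no prerequisites, so it is first.
E and J are both available; E is listed earlier → E.
Ready: D and J. D is listed earlier → D.
Next only J has its prerequisites met → J.
That leaves C as the only ready step → C.
F and H are both available; F is listed earlier → F.
H needed C, now all done → H.
Now A and B have their prerequisites met. A is listed earlier, so A next.
B is the only step now ready → B.
G needed A and B, now all done → G.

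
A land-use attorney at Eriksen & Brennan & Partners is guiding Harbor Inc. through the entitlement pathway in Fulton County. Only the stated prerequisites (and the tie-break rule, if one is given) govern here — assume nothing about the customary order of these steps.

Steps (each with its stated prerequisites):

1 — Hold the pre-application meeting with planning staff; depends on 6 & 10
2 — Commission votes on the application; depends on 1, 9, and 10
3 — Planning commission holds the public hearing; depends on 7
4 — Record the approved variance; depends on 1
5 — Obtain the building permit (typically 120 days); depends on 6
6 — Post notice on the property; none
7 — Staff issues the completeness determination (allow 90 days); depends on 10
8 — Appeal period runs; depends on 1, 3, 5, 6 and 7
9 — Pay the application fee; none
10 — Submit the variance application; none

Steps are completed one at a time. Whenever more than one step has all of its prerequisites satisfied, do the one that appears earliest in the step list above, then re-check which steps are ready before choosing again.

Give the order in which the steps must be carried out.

6 5 9 10 1 2 4 7 3 8

6, 9 and 10 have no prerequisites; 6 is listed earlier, so 6 is first.
5 now also ready, so the ready set is {5, 9, 10}; 5 is listed earlier → 5.
Now 9 and 10 have their prerequisites met. 9 is listed earlier, so 9 next.
That leaves 10 as the only ready step → 10.
Ready: 1 and 7. 1 is listed earlier → 1.
Now 2, 4 and 7 have their prerequisites met. 2 is listed earlier, so 2 next.
Now 4 and 7 have their prerequisites met. 4 is listed earlier, so 4 next.
7 is the only step now ready → 7.
That leaves 3 as the only ready step → 3.
8 needed 1, 3, 5, 6 and 7, now all done → 8.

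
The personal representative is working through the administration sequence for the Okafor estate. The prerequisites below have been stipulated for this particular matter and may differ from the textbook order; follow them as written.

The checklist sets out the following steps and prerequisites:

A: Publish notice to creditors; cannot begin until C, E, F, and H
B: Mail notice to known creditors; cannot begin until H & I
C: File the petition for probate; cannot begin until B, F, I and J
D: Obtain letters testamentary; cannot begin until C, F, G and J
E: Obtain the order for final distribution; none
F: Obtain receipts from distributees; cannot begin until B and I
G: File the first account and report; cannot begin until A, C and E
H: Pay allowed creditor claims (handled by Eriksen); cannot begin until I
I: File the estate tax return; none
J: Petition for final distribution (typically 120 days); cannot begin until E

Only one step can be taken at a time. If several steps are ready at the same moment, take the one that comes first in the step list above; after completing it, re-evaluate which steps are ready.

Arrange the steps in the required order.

E I H B F J C A G D

E and I have no prerequisites; E is listed earlier, so E is first.
Now I and J have their prerequisites met. I is listed earlier, so I next.
H now also ready, so the ready set is {H, J}; H is listed earlier → H.
Ready: B and J. B is listed earlier → B.
F now also ready, so the ready set is {F, J}; F is listed earlier → F.
J needed E, now all done → J.
C is the only step now ready → C.
Next only A has its prerequisites met → A.
G needed A, C and E, now all done → G.
Next only D has its prerequisites met → D.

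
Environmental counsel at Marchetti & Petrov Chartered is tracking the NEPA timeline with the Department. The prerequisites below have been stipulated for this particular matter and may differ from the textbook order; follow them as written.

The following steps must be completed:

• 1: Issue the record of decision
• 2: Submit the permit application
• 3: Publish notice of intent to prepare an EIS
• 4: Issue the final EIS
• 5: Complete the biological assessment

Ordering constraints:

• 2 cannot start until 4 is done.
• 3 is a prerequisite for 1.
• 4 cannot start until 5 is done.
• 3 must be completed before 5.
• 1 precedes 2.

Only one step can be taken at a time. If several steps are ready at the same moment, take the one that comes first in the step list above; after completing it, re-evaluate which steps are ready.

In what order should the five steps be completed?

3 → 1 → 5 → 4 → 2

3 is the only step with nothing outstanding, so it goes first.
Now 1 and 5 have their prerequisites met. 1 is listed earlier, so 1 next.
Next only 5 has its prerequisites met → 5.
4 is the only step now ready → 4.
2 needed 1 and 4, now all done → 2.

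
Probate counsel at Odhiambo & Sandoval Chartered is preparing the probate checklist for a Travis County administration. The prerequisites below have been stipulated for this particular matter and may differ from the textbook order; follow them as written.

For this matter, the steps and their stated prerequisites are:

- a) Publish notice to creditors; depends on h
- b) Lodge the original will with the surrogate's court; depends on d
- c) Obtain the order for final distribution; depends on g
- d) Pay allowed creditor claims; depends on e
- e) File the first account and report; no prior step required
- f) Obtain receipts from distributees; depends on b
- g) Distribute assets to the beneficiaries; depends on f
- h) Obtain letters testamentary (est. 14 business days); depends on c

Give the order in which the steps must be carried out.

e → d → b → f → g → c → h → a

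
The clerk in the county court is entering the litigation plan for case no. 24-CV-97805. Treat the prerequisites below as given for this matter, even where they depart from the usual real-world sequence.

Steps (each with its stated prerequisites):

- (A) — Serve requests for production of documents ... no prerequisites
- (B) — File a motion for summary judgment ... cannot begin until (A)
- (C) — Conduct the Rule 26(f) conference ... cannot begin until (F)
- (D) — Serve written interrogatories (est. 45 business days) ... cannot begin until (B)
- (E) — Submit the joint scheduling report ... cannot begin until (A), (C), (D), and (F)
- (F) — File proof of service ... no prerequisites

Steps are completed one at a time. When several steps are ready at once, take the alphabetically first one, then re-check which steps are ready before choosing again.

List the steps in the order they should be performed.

(A) (B) (D) (F) (C) (E)

(A) and (F) have no prerequisites; (A) has the earlier label, so (A) is first.
(B) and (F) are both available; (B) has the earlier label → (B).
(D) now also ready, so the ready set is {(D), (F)}; (D) has the earlier label → (D).
Next only (F) has its prerequisites met → (F).
(C) needed (F), now all done → (C).
(E) is the only step now ready → (E).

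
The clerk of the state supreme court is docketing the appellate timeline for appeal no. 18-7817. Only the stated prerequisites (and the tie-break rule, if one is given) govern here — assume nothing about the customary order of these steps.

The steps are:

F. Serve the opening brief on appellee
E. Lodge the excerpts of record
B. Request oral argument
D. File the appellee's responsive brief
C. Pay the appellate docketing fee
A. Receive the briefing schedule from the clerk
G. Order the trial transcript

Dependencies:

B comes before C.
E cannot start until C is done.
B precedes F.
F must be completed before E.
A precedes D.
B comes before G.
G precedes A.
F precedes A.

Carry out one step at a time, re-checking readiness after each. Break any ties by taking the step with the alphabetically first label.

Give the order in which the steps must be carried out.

Only B has no prerequisites, so it is first.
Now C, F and G have their prerequisites met. C has the earlier label, so C next.
Ready: F and G. F has the earlier label → F.
E now also ready, so the ready set is {E, G}; E has the earlier label → E.
G is the only step now ready → G.
That leaves A as the only ready step → A.
D needed A, now all done → D.

B → C → F → E → G → A → D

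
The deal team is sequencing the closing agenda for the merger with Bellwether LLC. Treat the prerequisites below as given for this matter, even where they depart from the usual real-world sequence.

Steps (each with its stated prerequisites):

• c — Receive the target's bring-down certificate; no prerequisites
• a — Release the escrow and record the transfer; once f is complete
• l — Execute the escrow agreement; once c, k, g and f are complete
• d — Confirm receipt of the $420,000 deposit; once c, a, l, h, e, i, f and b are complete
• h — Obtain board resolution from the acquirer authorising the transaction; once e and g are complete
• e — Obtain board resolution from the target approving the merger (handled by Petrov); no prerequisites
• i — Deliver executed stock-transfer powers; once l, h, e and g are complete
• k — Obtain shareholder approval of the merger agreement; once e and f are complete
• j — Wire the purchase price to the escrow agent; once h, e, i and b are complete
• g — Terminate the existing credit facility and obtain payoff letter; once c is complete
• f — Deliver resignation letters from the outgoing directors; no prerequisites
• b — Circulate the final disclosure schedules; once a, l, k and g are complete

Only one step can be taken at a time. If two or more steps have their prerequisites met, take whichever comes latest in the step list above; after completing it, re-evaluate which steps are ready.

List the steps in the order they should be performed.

f, e, k, a, c, g, h, l, b, i, j, d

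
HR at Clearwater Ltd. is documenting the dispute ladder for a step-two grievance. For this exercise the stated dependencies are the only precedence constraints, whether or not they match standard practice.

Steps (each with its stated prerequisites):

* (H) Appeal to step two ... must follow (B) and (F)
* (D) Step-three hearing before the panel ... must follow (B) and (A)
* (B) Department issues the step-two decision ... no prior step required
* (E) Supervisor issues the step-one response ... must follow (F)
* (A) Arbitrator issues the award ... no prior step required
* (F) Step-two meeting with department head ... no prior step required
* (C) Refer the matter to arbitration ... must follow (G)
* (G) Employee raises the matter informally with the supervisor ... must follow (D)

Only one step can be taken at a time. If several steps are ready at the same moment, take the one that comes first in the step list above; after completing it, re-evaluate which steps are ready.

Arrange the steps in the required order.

Nothing is required for (B), (A) and (F). (B) is listed earlier → (B) first.
Now (A) and (F) have their prerequisites met. (A) is listed earlier, so (A) next.
(D) now also ready, so the ready set is {(D), (F)}; (D) is listed earlier → (D).
(G) now also ready, so the ready set is {(F), (G)}; (F) is listed earlier → (F).
Now (H), (E) and (G) have their prerequisites met. (H) is listed earlier, so (H) next.
Ready: (E) and (G). (E) is listed earlier → (E).
(G) is the only step now ready → (G).
That leaves (C) as the only ready step → (C).

(B), (A), (D), (F), (H), (E), (G), (C)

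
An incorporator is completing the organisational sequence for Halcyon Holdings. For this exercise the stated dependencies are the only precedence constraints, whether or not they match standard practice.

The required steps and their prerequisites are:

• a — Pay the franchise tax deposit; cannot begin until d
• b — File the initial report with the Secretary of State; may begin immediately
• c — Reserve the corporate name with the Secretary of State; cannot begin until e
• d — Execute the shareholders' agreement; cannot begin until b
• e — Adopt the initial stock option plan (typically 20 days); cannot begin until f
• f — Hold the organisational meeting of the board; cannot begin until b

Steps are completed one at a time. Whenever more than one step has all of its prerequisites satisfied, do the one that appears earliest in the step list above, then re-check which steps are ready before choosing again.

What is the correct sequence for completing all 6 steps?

b has no prerequisites → b first.
Ready: d and f. d is listed earlier → d.
Now a and f have their prerequisites met. a is listed earlier, so a next.
f needed b, now all done → f.
Next only e has its prerequisites met → e.
c needed e, now all done → c.

b d a f e c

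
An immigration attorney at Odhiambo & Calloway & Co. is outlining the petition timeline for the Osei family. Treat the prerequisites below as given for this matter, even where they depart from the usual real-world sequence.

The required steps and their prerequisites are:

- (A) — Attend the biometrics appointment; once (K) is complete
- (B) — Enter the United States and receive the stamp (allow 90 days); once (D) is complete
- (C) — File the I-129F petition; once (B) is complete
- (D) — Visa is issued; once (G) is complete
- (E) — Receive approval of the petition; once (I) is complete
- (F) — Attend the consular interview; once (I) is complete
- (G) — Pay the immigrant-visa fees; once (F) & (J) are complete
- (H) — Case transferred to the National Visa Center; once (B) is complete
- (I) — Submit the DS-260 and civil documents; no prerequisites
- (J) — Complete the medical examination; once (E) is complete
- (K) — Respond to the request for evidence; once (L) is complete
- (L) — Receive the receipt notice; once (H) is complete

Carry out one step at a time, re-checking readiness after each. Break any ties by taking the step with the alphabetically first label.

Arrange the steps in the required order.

(I) (E) (F) (J) (G) (D) (B) (C) (H) (L) (K) (A)

(I) has no prerequisites → (I) first.
Ready: (E) and (F). (E) has the earlier label → (E).
Ready: (F) and (J). (F) has the earlier label → (F).
(J) is the only step now ready → (J).
(G) needed (F) and (J), now all done → (G).
(D) needed (G), now all done → (D).
That leaves (B) as the only ready step → (B).
Now (C) and (H) have their prerequisites met. (C) has the earlier label, so (C) next.
That leaves (H) as the only ready step → (H).
(L) needed (H), now all done → (L).
(K) needed (L), now all done → (K).
That leaves (A) as the only ready step → (A).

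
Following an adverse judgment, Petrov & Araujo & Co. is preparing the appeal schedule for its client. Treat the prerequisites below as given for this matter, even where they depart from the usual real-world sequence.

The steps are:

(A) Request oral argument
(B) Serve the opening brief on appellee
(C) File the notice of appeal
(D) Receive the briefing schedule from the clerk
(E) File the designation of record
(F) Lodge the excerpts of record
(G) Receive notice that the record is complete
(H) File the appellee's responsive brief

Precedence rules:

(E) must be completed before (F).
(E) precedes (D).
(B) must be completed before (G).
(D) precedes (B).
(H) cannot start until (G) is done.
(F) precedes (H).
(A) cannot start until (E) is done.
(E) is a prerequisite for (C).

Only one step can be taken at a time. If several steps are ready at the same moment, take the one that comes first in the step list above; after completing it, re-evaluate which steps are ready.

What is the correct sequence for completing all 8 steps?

(E), (A), (C), (D), (B), (F), (G), (H)

Only (E) has no prerequisites, so it is first.
Ready: (A), (C), (D) and (F). (A) is listed earlier → (A).
(C), (D) and (F) are all available; (C) is listed earlier → (C).
Now (D) and (F) have their prerequisites met. (D) is listed earlier, so (D) next.
(B) and (F) are both available; (B) is listed earlier → (B).
Now (F) and (G) have their prerequisites met. (F) is listed earlier, so (F) next.
That leaves (G) as the only ready step → (G).
(H) needed (F) and (G), now all done → (H).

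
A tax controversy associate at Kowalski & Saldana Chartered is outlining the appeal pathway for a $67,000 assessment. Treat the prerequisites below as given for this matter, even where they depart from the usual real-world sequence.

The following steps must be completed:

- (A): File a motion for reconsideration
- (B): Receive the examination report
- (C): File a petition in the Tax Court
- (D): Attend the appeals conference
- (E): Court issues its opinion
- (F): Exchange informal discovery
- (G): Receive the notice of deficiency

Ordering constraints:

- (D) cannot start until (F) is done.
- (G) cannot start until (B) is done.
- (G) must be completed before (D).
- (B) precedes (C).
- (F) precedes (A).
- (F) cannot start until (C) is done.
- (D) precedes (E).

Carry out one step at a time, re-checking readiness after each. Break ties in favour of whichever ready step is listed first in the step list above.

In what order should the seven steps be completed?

(B) has no prerequisites → (B) first.
(C) and (G) are both available; (C) is listed earlier → (C).
(F) now also ready, so the ready set is {(F), (G)}; (F) is listed earlier → (F).
(A) now also ready, so the ready set is {(A), (G)}; (A) is listed earlier → (A).
(G) needed (B), now all done → (G).
(D) needed (F) and (G), now all done → (D).
(E) needed (D), now all done → (E).

(B) (C) (F) (A) (G) (D) (E)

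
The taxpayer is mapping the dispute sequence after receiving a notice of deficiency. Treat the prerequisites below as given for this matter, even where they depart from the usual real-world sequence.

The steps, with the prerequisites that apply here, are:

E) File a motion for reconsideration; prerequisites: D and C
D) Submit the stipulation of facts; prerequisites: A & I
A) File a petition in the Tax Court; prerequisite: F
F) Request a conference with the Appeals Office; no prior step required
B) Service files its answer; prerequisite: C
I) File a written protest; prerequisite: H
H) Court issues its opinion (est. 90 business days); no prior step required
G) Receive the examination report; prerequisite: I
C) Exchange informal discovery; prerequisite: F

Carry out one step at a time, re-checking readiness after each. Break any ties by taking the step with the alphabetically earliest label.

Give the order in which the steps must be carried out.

F, A, C, B, H, I, D, E, G

F and H have no prerequisites; F has the earlier label, so F is first.
Ready: A, C and H. A has the earlier label → A.
C and H are both available; C has the earlier label → C.
B and H are both available; B has the earlier label → B.
That leaves H as the only ready step → H.
That leaves I as the only ready step → I.
Ready: D and G. D has the earlier label → D.
Ready: E and G. E has the earlier label → E.
Next only G has its prerequisites met → G.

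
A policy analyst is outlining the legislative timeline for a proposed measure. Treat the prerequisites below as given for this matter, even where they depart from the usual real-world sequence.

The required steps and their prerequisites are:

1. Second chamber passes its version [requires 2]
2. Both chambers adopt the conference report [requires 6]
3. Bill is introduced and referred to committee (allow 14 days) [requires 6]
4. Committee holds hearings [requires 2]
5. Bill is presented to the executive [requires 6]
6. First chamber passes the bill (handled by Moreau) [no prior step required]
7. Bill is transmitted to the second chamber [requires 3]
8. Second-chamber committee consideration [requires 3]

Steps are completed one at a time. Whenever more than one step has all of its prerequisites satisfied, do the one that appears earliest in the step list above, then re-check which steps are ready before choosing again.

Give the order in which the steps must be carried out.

6 has no prerequisites → 6 first.
Ready: 2, 3 and 5. 2 is listed earlier → 2.
Now 1, 3, 4 and 5 have their prerequisites met. 1 is listed earlier, so 1 next.
Ready: 3, 4 and 5. 3 is listed earlier → 3.
Ready: 4, 5, 7 and 8. 4 is listed earlier → 4.
Now 5, 7 and 8 have their prerequisites met. 5 is listed earlier, so 5 next.
7 and 8 are both available; 7 is listed earlier → 7.
Next only 8 has its prerequisites met → 8.

6, 2, 1, 3, 4, 5, 7, 8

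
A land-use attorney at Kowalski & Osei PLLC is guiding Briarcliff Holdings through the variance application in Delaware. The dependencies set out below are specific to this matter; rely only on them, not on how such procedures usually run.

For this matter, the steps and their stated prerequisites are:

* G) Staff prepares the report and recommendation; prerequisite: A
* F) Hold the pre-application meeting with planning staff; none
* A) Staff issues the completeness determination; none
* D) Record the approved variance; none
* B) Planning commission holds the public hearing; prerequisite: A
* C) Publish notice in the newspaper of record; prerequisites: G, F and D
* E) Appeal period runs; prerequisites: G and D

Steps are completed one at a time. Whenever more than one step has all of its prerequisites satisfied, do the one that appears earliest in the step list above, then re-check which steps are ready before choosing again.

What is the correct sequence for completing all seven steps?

Nothing is required for F, A and D. F is listed earlier → F first.
A and D are both available; A is listed earlier → A.
G, D and B are all available; G is listed earlier → G.
D and B are both available; D is listed earlier → D.
B, C and E are all available; B is listed earlier → B.
Now C and E have their prerequisites met. C is listed earlier, so C next.
That leaves E as the only ready step → E.

F, A, G, D, B, C, E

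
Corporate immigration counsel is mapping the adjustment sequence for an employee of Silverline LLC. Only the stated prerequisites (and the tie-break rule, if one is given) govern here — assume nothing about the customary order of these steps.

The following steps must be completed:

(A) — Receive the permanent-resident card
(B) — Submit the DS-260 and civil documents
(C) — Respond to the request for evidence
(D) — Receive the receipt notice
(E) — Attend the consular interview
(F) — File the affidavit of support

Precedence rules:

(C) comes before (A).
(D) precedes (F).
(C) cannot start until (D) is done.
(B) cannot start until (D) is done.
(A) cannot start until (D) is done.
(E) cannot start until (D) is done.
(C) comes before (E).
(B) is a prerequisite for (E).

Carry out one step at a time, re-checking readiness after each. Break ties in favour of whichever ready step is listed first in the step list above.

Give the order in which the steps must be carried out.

(D) has no prerequisites → (D) first.
(B), (C) and (F) are all available; (B) is listed earlier → (B).
Ready: (C) and (F). (C) is listed earlier → (C).
(A), (E) and (F) are all available; (A) is listed earlier → (A).
Ready: (E) and (F). (E) is listed earlier → (E).
(F) is the only step now ready → (F).

(D) (B) (C) (A) (E) (F)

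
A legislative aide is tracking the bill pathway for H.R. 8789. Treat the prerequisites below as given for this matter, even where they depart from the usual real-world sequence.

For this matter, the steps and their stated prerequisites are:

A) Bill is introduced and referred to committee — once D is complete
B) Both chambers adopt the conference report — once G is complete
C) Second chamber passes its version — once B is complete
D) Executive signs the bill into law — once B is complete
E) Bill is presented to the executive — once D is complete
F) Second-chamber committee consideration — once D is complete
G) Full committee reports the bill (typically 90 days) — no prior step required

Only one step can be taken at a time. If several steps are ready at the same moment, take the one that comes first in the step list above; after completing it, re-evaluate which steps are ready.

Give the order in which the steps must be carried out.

G, B, C, D, A, E, F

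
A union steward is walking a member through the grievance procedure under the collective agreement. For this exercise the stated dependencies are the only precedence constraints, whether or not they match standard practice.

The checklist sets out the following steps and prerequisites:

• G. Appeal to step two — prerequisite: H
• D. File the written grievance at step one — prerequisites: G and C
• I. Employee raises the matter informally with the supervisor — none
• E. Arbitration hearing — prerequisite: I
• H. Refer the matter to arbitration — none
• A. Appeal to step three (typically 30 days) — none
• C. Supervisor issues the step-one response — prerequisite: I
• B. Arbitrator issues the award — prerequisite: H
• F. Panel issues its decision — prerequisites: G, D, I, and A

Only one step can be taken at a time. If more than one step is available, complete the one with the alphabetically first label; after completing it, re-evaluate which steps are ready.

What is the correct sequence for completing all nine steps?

A, H and I have no prerequisites; A has the earlier label, so A is first.
Ready: H and I. H has the earlier label → H.
B and G now also ready, so the ready set is {B, G, I}; B has the earlier label → B.
Now G and I have their prerequisites met. G has the earlier label, so G next.
Next only I has its prerequisites met → I.
C and E are both available; C has the earlier label → C.
D now also ready, so the ready set is {D, E}; D has the earlier label → D.
Ready: E and F. E has the earlier label → E.
That leaves F as the only ready step → F.

A → H → B → G → I → C → D → E → F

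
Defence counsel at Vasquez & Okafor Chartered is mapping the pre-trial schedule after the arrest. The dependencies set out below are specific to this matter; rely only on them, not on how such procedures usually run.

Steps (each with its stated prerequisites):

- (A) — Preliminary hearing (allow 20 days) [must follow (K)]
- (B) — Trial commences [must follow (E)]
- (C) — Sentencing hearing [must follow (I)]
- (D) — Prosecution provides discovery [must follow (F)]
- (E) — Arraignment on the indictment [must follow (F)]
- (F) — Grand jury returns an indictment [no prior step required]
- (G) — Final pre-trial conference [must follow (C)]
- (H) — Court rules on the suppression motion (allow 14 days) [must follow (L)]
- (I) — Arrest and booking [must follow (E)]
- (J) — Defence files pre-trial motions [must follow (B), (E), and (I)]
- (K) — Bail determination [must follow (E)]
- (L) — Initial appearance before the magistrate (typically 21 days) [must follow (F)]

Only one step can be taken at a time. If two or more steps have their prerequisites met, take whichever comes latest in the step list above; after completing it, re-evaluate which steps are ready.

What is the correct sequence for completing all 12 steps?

(F) → (L) → (H) → (E) → (K) → (I) → (D) → (C) → (G) → (B) → (J) → (A)

Only (F) has no prerequisites, so it is first.
Ready: (L), (E) and (D). (L) is listed later → (L).
(H), (E) and (D) are all available; (H) is listed later → (H).
Now (E) and (D) have their prerequisites met. (E) is listed later, so (E) next.
Ready: (K), (I), (D) and (B). (K) is listed later → (K).
(A) now also ready, so the ready set is {(I), (D), (B), (A)}; (I) is listed later → (I).
Now (D), (C), (B) and (A) have their prerequisites met. (D) is listed later, so (D) next.
(C), (B) and (A) are all available; (C) is listed later → (C).
(G) now also ready, so the ready set is {(G), (B), (A)}; (G) is listed later → (G).
Now (B) and (A) have their prerequisites met. (B) is listed later, so (B) next.
(J) and (A) are both available; (J) is listed later → (J).
That leaves (A) as the only ready step → (A).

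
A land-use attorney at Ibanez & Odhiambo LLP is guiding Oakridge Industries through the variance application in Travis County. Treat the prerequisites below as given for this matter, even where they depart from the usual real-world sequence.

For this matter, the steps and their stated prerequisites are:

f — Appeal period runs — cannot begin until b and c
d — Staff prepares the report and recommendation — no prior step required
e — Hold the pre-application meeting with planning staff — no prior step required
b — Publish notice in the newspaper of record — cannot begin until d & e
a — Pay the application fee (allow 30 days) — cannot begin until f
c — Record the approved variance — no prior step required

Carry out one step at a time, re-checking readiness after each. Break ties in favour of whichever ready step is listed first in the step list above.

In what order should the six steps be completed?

d, e, b, c, f, a

d, e and c have no prerequisites; d is listed earlier, so d is first.
Ready: e and c. e is listed earlier → e.
b and c are both available; b is listed earlier → b.
c is the only step now ready → c.
That leaves f as the only ready step → f.
a needed f, now all done → a.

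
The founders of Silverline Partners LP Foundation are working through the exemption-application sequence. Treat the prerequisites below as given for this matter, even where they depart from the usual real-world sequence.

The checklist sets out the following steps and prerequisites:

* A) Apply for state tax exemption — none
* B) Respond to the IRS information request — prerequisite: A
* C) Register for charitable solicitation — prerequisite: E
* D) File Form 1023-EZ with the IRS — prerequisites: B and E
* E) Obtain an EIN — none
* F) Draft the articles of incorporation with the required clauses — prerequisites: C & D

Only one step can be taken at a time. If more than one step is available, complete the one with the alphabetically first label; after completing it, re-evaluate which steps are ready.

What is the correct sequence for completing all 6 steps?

A → B → E → C → D → F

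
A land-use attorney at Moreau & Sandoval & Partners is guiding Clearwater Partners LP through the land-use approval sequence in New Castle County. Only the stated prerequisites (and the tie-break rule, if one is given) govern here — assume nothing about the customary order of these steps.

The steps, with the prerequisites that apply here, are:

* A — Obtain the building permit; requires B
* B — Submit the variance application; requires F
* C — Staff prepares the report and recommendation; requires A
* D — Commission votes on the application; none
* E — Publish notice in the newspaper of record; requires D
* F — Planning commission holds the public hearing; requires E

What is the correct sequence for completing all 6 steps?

D, E, F, B, A, C

D is the only step with nothing outstanding, so it goes first.
E needed D, now all done → E.
F is the only step now ready → F.
B needed F, now all done → B.
Next only A has its prerequisites met → A.
C is the only step now ready → C.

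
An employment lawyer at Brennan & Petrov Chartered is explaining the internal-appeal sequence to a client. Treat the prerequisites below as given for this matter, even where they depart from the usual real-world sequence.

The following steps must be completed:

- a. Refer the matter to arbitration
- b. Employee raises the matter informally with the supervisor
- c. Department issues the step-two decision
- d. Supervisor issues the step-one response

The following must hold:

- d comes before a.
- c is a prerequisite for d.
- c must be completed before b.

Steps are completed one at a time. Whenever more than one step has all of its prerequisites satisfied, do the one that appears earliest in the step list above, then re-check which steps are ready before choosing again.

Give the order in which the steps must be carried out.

c → b → d → a

c has no prerequisites → c first.
Now b and d have their prerequisites met. b is listed earlier, so b next.
d needed c, now all done → d.
That leaves a as the only ready step → a.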